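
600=600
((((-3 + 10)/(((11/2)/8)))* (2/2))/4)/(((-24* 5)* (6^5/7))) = -49/2566080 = -0.00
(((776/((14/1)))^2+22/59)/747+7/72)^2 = 5291844190873969/298481460411456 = 17.73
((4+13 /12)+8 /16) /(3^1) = 1.86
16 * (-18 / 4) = -72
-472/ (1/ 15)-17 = -7097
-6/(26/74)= -222/13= -17.08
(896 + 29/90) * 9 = 80669/10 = 8066.90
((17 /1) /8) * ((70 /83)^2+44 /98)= 3329093 /1350244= 2.47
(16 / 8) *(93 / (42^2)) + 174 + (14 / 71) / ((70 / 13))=18175207 / 104370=174.14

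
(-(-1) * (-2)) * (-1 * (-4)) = -8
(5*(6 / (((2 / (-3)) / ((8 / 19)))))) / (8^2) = -45 / 152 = -0.30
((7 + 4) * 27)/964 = 297/964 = 0.31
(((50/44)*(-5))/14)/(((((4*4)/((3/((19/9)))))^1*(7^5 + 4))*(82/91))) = -43875/18438842752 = -0.00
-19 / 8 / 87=-0.03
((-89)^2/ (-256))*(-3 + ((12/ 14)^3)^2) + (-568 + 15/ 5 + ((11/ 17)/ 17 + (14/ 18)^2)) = -341098493446253/ 705035632896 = -483.80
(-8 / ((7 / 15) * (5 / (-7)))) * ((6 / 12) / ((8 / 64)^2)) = 768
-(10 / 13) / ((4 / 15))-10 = -335 / 26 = -12.88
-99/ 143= -9/ 13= -0.69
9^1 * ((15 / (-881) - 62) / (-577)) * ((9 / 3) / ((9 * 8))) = 163911 / 4066696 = 0.04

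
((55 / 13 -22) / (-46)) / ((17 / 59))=13629 / 10166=1.34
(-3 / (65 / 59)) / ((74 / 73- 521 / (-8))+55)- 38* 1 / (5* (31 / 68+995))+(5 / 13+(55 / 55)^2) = 32432187094 / 23943998975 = 1.35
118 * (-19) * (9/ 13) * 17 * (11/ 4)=-1886643/ 26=-72563.19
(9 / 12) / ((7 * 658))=3 / 18424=0.00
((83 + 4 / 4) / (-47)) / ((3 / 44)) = -1232 / 47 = -26.21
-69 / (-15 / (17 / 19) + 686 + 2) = -1173 / 11411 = -0.10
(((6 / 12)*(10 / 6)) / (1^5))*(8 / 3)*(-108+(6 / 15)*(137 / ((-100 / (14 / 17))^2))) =-390136574 / 1625625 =-239.99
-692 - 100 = -792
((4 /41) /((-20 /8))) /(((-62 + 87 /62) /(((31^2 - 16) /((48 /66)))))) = 128898 /154037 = 0.84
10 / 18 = 5 / 9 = 0.56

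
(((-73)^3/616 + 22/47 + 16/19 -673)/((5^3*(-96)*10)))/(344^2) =143376137/1562285125632000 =0.00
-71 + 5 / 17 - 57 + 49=-1338 / 17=-78.71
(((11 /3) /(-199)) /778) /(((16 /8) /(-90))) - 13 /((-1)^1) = 13.00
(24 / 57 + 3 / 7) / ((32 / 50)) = 2825 / 2128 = 1.33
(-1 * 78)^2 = 6084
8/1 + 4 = 12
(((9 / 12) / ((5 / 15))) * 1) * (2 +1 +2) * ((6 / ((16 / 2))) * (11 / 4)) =1485 / 64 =23.20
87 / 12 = 29 / 4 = 7.25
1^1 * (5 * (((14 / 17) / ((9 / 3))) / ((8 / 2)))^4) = 12005 / 108243216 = 0.00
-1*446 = -446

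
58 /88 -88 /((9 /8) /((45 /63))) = -153053 /2772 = -55.21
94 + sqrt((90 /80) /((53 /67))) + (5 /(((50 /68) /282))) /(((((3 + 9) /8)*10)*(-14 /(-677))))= 3*sqrt(7102) /212 + 1098296 /175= 6277.17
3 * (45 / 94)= 1.44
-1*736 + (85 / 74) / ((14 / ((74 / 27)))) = -278123 / 378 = -735.78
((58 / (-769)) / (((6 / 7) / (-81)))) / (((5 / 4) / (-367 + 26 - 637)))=-21441672 / 3845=-5576.51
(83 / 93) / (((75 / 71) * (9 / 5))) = 5893 / 12555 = 0.47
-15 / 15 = -1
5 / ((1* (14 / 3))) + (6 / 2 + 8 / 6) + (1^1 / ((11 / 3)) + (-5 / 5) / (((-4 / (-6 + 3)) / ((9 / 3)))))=3167 / 924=3.43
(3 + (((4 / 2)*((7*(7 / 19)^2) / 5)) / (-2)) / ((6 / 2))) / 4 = 0.73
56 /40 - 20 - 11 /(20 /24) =-159 /5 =-31.80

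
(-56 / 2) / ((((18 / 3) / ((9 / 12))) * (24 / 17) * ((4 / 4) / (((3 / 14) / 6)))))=-17 / 192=-0.09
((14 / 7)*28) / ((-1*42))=-1.33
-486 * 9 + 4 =-4370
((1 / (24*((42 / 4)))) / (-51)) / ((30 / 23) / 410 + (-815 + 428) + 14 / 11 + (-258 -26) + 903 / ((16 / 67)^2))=-663872 / 129384959530239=-0.00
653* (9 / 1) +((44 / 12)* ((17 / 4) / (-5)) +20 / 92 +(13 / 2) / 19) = 154027891 / 26220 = 5874.44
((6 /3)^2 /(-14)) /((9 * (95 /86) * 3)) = -172 /17955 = -0.01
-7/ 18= -0.39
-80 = -80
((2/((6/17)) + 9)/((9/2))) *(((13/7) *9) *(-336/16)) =-1144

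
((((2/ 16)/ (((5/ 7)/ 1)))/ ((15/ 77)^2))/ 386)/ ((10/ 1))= 41503/ 34740000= 0.00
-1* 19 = -19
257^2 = 66049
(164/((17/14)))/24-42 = -1855/51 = -36.37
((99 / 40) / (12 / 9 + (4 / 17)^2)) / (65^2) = 85833 / 203476000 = 0.00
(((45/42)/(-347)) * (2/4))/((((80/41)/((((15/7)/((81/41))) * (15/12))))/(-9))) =0.01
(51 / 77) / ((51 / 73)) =73 / 77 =0.95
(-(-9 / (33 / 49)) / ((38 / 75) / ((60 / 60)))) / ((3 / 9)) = 33075 / 418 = 79.13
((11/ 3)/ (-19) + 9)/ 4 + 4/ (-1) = -205/ 114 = -1.80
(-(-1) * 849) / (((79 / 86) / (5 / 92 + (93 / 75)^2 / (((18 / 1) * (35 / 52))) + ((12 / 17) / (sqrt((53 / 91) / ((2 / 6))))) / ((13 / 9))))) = 39951885703 / 238481250 + 2628504 * sqrt(14469) / 925327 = 509.22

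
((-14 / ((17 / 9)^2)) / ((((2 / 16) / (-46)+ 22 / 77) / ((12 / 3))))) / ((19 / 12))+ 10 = -412294 / 16473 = -25.03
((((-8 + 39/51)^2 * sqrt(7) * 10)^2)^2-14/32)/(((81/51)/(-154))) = -31626248524449976068819301/88633153368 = -356821881233758.25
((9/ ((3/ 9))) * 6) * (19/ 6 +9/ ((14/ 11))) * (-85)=-986850/ 7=-140978.57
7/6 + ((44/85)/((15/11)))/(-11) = 2887/2550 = 1.13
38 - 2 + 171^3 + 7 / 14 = 10000495 / 2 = 5000247.50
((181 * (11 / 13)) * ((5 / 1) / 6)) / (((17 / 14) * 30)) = 13937 / 3978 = 3.50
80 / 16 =5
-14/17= -0.82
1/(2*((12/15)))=5/8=0.62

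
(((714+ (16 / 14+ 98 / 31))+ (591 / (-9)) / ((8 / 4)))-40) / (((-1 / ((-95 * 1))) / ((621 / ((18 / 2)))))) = 1836280555 / 434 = 4231061.19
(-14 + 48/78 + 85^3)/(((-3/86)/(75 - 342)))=61105333954/13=4700410304.15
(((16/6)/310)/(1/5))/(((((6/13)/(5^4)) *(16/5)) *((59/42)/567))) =7346.48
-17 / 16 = -1.06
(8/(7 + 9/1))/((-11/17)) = -17/22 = -0.77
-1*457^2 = -208849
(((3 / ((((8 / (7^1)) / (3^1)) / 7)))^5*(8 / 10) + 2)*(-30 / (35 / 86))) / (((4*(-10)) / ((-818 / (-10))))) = 880047204613044081 / 14336000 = 61387221303.92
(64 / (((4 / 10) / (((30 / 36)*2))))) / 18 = 400 / 27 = 14.81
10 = 10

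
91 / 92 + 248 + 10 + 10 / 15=71665 / 276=259.66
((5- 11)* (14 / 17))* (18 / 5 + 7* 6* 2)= -36792 / 85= -432.85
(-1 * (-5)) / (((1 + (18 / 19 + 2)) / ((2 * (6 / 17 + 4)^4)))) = 1139489888 / 1252815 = 909.54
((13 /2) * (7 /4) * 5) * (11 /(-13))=-385 /8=-48.12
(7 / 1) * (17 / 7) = 17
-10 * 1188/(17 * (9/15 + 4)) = -59400/391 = -151.92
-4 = -4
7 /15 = 0.47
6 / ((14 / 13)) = 39 / 7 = 5.57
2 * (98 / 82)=98 / 41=2.39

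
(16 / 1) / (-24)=-2 / 3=-0.67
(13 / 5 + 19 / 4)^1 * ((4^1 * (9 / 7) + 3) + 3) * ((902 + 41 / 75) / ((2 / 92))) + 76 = 425041289 / 125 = 3400330.31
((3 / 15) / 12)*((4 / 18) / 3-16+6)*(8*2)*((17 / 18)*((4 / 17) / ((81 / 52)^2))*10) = -11594752 / 4782969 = -2.42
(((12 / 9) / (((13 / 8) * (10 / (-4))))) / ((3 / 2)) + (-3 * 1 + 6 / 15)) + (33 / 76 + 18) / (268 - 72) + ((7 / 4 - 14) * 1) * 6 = -664234679 / 8714160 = -76.22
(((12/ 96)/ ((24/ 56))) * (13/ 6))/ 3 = 91/ 432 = 0.21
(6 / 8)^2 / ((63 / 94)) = 47 / 56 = 0.84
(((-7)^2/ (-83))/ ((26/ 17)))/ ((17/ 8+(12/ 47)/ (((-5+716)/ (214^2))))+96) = -0.00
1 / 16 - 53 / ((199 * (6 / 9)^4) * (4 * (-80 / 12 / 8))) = 14869 / 31840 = 0.47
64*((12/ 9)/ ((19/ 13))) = 3328/ 57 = 58.39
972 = 972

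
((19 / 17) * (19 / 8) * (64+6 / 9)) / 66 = 35017 / 13464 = 2.60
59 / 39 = 1.51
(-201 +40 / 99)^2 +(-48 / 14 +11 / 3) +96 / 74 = 102148286710 / 2538459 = 40240.27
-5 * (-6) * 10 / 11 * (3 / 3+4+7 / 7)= 163.64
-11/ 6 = -1.83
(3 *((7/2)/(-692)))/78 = -0.00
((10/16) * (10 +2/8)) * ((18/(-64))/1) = -1845/1024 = -1.80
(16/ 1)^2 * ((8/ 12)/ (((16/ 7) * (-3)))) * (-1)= 224/ 9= 24.89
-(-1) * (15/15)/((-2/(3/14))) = -3/28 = -0.11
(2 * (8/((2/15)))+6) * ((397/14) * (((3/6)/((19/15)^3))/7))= 12058875/96026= 125.58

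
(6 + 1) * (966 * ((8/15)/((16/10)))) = 2254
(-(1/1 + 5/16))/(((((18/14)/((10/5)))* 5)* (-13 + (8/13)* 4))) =637/16440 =0.04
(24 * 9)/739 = 216/739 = 0.29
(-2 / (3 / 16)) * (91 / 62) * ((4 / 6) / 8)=-364 / 279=-1.30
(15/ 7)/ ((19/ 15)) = 225/ 133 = 1.69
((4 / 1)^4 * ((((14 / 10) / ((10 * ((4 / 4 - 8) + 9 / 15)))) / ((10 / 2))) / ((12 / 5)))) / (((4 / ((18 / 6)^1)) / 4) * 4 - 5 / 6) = -14 / 15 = -0.93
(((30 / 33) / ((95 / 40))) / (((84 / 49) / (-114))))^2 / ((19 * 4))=19600 / 2299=8.53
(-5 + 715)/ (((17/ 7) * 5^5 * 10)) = 497/ 53125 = 0.01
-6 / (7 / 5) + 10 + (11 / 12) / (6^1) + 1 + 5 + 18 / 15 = 13.07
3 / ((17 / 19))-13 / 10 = 349 / 170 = 2.05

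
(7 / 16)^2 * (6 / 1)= 147 / 128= 1.15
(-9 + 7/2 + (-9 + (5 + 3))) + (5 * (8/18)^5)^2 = -45275768413/6973568802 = -6.49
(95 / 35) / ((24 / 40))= 95 / 21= 4.52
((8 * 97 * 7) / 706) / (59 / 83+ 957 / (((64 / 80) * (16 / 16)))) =901712 / 140279023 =0.01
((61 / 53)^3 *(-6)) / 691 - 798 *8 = -656749022574 / 102874007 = -6384.01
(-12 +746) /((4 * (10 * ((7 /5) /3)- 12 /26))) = 14313 /328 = 43.64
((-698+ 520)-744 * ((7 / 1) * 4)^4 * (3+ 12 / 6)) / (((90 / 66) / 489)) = -4099731252914 / 5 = -819946250582.80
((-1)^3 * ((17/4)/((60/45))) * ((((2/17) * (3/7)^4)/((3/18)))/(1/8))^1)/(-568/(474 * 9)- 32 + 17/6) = 6219828/300108193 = 0.02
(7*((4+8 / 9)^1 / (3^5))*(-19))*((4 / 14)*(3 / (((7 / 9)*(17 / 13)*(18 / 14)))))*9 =-21736 / 1377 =-15.79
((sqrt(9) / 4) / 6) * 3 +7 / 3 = 65 / 24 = 2.71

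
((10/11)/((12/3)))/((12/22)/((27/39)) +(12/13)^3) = 0.14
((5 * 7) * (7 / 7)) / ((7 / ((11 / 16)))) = 55 / 16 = 3.44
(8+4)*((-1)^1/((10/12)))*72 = -5184/5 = -1036.80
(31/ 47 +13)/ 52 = 321/ 1222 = 0.26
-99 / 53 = -1.87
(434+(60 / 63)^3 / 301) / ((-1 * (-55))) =1209809474 / 153315855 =7.89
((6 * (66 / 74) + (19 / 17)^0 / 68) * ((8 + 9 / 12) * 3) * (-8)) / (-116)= 1417605 / 145928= 9.71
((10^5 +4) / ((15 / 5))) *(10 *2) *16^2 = 512020480 / 3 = 170673493.33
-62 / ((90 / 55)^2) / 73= -3751 / 11826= -0.32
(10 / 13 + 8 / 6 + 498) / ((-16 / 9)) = -3657 / 13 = -281.31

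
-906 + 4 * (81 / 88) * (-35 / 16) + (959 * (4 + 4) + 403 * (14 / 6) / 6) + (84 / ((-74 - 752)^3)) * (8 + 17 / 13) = 2865840318116995 / 414458108064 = 6914.67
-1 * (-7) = 7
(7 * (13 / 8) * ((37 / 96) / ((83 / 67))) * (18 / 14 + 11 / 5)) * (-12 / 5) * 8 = -236.85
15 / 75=1 / 5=0.20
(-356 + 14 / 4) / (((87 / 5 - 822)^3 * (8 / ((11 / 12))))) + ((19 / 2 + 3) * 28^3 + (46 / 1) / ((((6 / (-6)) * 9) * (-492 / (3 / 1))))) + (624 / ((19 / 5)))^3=5510486467827261810453887 / 1171857304051428672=4702352.79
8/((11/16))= 128/11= 11.64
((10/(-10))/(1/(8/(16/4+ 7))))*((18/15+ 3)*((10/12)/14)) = -2/11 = -0.18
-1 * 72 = -72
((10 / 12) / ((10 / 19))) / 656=19 / 7872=0.00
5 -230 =-225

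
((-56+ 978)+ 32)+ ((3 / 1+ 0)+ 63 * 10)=1587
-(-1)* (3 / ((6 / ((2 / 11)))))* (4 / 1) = 4 / 11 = 0.36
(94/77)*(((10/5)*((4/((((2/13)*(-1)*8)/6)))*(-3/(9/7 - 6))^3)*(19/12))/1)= -568841/29282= -19.43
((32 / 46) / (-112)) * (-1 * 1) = 1 / 161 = 0.01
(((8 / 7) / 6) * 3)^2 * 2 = 32 / 49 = 0.65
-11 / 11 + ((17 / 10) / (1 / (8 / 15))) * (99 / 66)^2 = 26 / 25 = 1.04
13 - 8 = 5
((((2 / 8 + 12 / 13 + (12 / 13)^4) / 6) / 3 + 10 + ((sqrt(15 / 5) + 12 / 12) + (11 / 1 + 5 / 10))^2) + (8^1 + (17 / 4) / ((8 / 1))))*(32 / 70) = 80*sqrt(3) / 7 + 292643921 / 3598686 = 101.11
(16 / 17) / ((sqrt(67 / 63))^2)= 1008 / 1139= 0.88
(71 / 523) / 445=71 / 232735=0.00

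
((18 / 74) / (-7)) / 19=-9 / 4921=-0.00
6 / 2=3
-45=-45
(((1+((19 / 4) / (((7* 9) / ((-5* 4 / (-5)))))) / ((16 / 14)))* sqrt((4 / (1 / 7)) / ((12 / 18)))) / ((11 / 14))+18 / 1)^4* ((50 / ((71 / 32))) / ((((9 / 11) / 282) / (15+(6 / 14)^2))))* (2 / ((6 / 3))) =1370837085612800* sqrt(42) / 231957+130600324356461459600 / 3375670221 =76989082752.16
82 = 82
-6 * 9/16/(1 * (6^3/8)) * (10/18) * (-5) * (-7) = -175/72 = -2.43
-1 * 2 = -2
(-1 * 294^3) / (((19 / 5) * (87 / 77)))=-3261230280 / 551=-5918748.24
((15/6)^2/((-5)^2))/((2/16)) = 2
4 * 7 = 28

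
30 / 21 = 10 / 7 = 1.43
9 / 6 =3 / 2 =1.50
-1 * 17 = -17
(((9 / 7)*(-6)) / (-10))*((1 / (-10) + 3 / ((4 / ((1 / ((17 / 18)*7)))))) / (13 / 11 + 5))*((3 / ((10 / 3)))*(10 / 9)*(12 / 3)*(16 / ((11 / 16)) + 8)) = 74304 / 354025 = 0.21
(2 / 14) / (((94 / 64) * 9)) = 32 / 2961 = 0.01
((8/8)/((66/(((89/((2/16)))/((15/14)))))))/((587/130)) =129584/58113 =2.23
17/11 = 1.55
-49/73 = -0.67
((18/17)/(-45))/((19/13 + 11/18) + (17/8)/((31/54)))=-29016/7120705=-0.00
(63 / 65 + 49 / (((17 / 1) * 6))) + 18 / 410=81197 / 54366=1.49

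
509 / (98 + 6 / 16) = 4072 / 787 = 5.17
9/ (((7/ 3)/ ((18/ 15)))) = 162/ 35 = 4.63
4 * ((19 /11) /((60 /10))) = 38 /33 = 1.15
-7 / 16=-0.44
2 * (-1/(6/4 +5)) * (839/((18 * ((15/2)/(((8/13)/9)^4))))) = -13746176/328867205355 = -0.00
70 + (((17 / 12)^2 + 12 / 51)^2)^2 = 95.28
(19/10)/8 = 19/80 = 0.24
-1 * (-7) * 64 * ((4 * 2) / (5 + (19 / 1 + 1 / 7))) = 25088 / 169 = 148.45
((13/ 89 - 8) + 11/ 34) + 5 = -7657/ 3026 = -2.53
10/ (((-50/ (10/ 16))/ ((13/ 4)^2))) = -169/ 128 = -1.32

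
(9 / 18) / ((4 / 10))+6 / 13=89 / 52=1.71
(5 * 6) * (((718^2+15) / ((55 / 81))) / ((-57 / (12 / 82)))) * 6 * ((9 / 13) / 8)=-3382451379 / 111397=-30363.94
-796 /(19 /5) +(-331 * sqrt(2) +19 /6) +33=-331 * sqrt(2) - 19757 /114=-641.41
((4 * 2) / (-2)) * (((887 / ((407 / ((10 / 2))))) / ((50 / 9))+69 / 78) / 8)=-1.42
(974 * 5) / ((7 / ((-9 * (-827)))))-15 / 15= 36247403 / 7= 5178200.43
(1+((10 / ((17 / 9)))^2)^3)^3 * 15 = 2251726315697618425130749717919865135 / 14063084452067724991009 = 160116105636167.35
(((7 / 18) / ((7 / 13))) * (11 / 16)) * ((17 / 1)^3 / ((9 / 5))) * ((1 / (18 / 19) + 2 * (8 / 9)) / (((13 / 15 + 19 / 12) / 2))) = 298587575 / 95256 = 3134.58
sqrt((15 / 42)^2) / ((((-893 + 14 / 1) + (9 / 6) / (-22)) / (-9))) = 330 / 90251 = 0.00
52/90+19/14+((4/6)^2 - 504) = -316021/630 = -501.62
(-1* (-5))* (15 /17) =75 /17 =4.41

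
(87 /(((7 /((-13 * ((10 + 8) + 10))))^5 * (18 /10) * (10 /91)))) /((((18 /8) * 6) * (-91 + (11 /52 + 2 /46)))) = 1200016694775808 /8791011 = 136504970.22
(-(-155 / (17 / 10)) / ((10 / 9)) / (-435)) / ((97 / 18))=-1674 / 47821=-0.04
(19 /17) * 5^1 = 95 /17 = 5.59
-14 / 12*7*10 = -245 / 3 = -81.67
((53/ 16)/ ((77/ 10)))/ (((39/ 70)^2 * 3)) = 46375/ 100386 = 0.46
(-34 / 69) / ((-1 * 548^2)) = 17 / 10360488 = 0.00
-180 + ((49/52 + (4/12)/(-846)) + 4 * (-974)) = -268904933/65988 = -4075.06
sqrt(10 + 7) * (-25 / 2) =-25 * sqrt(17) / 2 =-51.54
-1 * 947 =-947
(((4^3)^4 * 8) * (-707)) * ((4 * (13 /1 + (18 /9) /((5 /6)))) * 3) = -17536029347020.80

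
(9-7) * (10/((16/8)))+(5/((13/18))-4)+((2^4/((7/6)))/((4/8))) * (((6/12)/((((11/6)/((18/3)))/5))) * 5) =1136136/1001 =1135.00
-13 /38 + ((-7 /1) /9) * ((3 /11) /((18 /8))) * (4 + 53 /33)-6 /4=-441455 /186219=-2.37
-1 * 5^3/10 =-25/2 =-12.50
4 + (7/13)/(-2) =97/26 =3.73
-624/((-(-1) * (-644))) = 0.97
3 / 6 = 1 / 2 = 0.50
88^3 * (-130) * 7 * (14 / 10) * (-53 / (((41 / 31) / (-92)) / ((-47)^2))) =-289893548995162112 / 41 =-7070574365735661.27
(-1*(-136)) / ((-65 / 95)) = -2584 / 13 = -198.77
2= 2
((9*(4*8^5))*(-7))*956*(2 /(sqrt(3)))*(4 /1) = -21051211776*sqrt(3) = -36461768356.92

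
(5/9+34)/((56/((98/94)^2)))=106673/159048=0.67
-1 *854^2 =-729316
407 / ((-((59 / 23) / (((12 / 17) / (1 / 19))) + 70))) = -2134308 / 368083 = -5.80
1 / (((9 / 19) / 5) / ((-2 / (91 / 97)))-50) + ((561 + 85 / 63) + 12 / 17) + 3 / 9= 556497400561 / 987803649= 563.37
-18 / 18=-1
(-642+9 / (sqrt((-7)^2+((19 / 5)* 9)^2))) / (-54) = 107 / 9 - 5* sqrt(30466) / 182796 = 11.88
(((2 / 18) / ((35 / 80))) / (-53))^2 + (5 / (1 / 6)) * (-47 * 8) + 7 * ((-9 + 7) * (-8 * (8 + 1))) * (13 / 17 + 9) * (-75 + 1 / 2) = -141119652741664 / 189531657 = -744570.35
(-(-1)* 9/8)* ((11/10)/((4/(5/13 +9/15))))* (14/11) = 126/325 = 0.39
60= 60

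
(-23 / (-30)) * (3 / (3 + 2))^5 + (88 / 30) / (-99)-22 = -18537199 / 843750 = -21.97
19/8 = 2.38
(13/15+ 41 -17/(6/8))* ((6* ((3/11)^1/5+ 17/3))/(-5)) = -181248/1375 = -131.82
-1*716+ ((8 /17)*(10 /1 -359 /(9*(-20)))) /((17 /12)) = -181564 /255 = -712.02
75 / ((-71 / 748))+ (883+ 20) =8013 / 71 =112.86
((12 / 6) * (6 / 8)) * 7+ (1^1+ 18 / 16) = 101 / 8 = 12.62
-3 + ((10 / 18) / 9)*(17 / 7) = -1616 / 567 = -2.85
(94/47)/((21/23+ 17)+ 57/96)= 1472/13621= 0.11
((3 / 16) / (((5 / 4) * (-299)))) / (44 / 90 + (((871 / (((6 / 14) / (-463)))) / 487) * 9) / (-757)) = -0.00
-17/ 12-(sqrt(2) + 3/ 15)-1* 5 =-8.03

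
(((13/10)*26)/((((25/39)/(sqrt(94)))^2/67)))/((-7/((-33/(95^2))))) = 53423521866/197421875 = 270.61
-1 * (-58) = 58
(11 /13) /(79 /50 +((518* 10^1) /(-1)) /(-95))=10450 /692913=0.02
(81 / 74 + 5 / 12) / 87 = 671 / 38628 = 0.02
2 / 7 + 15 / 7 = 17 / 7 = 2.43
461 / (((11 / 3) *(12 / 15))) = 6915 / 44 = 157.16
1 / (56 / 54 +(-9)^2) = 27 / 2215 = 0.01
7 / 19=0.37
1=1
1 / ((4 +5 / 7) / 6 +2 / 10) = 70 / 69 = 1.01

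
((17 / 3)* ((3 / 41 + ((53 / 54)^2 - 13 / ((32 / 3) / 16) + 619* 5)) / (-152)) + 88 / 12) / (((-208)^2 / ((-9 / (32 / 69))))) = 134621701373 / 2795433099264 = 0.05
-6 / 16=-3 / 8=-0.38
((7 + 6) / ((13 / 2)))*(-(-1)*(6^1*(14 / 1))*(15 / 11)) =2520 / 11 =229.09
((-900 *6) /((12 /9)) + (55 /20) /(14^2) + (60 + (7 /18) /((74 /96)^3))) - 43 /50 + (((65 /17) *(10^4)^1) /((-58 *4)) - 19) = -2042867666227949 /489449808400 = -4173.80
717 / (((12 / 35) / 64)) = 133840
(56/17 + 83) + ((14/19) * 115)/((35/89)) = 97471/323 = 301.77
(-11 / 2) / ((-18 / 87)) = 26.58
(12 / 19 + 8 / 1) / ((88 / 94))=1927 / 209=9.22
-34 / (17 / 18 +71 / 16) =-4896 / 775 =-6.32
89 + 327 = 416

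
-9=-9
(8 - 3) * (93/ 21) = 155/ 7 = 22.14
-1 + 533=532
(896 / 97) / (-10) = -448 / 485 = -0.92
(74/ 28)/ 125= 37/ 1750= 0.02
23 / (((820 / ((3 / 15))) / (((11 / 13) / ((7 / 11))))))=2783 / 373100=0.01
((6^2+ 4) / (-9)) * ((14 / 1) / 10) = -6.22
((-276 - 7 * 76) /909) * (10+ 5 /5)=-88 /9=-9.78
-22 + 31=9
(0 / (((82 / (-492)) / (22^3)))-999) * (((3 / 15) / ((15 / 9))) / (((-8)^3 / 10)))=2997 / 1280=2.34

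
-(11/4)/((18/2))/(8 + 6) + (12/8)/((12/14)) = 871/504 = 1.73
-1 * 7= -7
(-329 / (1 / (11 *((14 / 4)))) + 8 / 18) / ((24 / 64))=-911956 / 27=-33776.15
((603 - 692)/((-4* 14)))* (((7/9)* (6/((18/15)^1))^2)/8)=2225/576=3.86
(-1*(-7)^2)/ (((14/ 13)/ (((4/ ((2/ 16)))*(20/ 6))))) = -14560/ 3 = -4853.33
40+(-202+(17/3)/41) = -19909/123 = -161.86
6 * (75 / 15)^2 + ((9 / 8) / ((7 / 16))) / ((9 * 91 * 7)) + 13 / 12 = 8084191 / 53508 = 151.08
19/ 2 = 9.50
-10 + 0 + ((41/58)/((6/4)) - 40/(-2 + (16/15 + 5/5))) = -53029/87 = -609.53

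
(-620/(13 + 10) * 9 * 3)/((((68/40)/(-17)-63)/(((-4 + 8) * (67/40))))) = 1121580/14513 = 77.28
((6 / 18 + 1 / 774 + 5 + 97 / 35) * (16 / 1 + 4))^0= 1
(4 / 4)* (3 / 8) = 3 / 8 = 0.38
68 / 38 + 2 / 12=223 / 114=1.96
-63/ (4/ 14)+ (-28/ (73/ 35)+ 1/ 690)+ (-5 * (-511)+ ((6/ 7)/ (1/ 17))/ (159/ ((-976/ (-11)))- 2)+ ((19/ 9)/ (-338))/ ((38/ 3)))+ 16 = 54845097267869/ 24192610260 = 2267.02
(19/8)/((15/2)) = 0.32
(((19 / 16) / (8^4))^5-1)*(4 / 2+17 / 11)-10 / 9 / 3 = -1405980728211813727575950441 / 359050968425544864887734272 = -3.92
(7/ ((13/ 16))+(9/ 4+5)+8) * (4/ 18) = 1241/ 234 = 5.30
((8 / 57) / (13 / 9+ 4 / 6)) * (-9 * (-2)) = 432 / 361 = 1.20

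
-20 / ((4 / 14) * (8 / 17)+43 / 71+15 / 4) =-675920 / 151747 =-4.45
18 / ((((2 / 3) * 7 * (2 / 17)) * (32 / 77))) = 5049 / 64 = 78.89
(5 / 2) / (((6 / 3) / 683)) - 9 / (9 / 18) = 3343 / 4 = 835.75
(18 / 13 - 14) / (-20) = 41 / 65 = 0.63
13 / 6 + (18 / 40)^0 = 19 / 6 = 3.17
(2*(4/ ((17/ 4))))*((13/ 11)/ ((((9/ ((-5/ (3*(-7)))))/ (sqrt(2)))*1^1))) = 2080*sqrt(2)/ 35343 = 0.08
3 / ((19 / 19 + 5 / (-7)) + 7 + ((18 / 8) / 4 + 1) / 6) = 2016 / 5071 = 0.40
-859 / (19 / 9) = -7731 / 19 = -406.89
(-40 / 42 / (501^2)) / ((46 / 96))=-320 / 40411161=-0.00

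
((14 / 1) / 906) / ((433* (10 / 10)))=7 / 196149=0.00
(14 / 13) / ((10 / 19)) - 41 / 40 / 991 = 1053891 / 515320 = 2.05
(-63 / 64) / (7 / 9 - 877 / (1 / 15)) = 567 / 7576832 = 0.00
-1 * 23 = -23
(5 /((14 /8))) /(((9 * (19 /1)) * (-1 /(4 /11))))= -0.01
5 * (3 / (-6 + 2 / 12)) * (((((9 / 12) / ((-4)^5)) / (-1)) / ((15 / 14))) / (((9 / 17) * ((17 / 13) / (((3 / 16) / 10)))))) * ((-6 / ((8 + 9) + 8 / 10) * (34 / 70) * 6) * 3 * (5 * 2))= 0.00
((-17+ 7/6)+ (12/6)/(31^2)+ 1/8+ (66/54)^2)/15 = -1770095/1868184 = -0.95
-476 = -476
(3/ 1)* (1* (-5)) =-15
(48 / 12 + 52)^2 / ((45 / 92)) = 288512 / 45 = 6411.38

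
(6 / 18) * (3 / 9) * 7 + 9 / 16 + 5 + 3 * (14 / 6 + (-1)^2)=2353 / 144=16.34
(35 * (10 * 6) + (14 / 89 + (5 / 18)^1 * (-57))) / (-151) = -1113029 / 80634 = -13.80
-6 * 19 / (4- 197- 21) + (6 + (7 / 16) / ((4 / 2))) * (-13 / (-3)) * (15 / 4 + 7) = 11924675 / 41088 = 290.22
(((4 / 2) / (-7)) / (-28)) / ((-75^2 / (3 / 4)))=-1 / 735000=-0.00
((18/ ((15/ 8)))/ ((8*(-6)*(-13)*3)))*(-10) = -2/ 39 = -0.05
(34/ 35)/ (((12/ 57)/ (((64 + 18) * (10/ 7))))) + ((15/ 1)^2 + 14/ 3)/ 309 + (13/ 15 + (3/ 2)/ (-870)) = 2856566269/ 5269068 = 542.14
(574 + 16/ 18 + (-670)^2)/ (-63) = -4045274/ 567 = -7134.52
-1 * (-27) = 27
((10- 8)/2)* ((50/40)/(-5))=-1/4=-0.25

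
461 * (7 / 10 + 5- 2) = 1705.70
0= 0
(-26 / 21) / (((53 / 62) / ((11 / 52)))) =-341 / 1113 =-0.31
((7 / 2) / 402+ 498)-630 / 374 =74621353 / 150348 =496.32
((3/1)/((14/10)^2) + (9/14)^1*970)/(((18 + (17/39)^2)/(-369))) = -17191056870/1355683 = -12680.74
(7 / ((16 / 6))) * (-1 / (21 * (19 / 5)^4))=-625 / 1042568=-0.00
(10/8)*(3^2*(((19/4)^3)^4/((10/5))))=99599171357977245/134217728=742071653.59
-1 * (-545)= 545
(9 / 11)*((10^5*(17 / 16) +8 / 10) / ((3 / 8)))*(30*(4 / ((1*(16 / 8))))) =153001152 / 11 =13909195.64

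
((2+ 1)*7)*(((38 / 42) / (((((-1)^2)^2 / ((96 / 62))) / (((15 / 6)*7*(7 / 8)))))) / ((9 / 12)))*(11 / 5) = 40964 / 31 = 1321.42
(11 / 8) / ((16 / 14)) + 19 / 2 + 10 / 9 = 6805 / 576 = 11.81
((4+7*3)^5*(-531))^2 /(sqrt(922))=26889896392822265625*sqrt(922) /922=885571575426013667.45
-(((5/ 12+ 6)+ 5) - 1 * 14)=31/ 12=2.58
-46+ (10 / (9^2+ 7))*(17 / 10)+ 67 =1865 / 88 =21.19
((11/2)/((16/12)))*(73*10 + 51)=25773/8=3221.62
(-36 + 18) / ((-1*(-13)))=-18 / 13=-1.38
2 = 2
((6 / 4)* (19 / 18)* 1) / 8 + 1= 1.20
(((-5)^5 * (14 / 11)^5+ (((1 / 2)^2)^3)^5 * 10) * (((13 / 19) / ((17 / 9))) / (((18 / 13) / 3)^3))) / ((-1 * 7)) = 25771131296681103511945 / 4691860641093255168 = 5492.73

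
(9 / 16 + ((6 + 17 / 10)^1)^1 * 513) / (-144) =-35117 / 1280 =-27.44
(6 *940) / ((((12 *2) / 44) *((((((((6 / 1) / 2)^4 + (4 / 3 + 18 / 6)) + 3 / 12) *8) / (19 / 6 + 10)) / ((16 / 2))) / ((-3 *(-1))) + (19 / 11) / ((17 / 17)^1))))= 682440 / 257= 2655.41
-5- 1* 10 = -15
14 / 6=7 / 3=2.33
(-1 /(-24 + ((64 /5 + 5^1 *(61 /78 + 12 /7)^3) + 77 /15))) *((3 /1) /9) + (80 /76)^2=23248498506040 /21070155415363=1.10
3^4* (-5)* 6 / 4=-1215 / 2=-607.50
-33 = -33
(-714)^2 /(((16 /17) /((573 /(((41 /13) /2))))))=16139249217 /82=196820112.40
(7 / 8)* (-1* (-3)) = 21 / 8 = 2.62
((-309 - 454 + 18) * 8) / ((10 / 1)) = -596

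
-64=-64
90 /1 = 90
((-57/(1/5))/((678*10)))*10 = -95/226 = -0.42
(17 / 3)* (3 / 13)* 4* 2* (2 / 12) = 68 / 39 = 1.74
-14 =-14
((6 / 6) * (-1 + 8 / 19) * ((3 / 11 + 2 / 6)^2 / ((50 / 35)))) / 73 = -280 / 137313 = -0.00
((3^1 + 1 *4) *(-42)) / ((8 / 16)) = -588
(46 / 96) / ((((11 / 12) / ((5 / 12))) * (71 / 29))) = 3335 / 37488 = 0.09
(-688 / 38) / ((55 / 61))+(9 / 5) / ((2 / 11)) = -21277 / 2090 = -10.18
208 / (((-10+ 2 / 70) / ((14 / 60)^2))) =-17836 / 15705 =-1.14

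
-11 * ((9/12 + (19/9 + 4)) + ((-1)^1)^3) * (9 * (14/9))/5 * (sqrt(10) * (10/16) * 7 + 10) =-113729 * sqrt(10)/144 - 16247/9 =-4302.74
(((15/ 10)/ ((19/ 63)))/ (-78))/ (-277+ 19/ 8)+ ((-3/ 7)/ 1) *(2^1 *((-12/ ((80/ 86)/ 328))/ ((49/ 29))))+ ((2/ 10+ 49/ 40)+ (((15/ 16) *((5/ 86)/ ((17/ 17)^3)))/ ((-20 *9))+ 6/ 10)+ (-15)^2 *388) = 274912001857730743/ 3073412194944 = 89448.46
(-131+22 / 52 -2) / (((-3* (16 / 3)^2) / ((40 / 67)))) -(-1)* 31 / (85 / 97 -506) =181982129 / 210099136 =0.87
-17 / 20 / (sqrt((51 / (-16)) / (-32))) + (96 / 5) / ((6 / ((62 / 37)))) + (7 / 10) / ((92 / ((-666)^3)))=-9563820767 / 4255 - 4 * sqrt(102) / 15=-2247669.15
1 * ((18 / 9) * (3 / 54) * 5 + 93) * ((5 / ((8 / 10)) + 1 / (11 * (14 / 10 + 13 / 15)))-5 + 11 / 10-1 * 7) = -2419487 / 5610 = -431.28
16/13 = 1.23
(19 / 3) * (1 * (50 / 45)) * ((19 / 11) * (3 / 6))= 1805 / 297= 6.08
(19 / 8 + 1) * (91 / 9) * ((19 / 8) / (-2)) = -5187 / 128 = -40.52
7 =7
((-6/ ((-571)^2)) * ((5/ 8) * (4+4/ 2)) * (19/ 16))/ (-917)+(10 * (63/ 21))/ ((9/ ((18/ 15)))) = 38269389271/ 9567347104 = 4.00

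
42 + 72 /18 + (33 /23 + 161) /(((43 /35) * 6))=201862 /2967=68.04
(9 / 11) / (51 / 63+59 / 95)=17955 / 31394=0.57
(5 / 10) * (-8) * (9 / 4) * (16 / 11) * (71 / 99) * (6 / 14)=-3408 / 847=-4.02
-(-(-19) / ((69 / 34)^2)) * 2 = -43928 / 4761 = -9.23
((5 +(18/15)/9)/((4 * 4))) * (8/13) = 0.20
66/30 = 11/5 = 2.20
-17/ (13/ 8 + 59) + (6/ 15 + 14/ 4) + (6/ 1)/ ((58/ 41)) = 221129/ 28130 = 7.86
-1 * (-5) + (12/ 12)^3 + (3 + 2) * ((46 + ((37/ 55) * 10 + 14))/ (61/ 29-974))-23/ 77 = 2325641/ 434049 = 5.36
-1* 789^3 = -491169069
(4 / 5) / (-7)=-4 / 35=-0.11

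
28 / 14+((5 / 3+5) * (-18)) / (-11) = 142 / 11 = 12.91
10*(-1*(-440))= 4400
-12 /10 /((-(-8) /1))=-3 /20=-0.15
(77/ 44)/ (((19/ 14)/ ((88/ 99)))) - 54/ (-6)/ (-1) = -1343/ 171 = -7.85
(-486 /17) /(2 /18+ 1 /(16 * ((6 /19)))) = -139968 /1513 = -92.51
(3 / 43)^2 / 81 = 1 / 16641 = 0.00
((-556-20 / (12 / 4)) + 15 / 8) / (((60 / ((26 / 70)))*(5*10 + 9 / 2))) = -174967 / 2746800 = -0.06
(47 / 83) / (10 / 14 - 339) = -329 / 196544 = -0.00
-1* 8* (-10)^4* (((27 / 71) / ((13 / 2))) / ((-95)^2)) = -172800 / 333203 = -0.52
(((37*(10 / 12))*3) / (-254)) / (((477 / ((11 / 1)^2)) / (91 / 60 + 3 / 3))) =-676027 / 2907792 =-0.23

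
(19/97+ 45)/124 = 1096/3007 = 0.36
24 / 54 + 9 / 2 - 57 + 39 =-235 / 18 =-13.06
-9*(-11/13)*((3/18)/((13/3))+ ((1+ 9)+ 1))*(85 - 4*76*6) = -146184.04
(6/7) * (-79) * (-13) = 6162/7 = 880.29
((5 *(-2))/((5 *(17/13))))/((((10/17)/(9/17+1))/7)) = -2366/85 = -27.84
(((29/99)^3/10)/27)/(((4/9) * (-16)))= -24389/1862974080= -0.00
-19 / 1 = -19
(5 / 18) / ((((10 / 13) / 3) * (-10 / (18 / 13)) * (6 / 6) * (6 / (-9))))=9 / 40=0.22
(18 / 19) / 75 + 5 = 2381 / 475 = 5.01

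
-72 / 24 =-3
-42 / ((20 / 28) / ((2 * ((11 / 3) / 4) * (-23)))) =2479.40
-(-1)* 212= 212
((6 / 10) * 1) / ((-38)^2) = 3 / 7220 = 0.00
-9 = -9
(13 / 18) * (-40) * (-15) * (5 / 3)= 6500 / 9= 722.22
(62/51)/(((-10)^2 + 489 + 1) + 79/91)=0.00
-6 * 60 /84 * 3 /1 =-90 /7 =-12.86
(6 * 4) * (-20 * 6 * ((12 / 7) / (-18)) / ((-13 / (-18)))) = 34560 / 91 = 379.78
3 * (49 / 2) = 147 / 2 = 73.50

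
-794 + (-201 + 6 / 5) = -4969 / 5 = -993.80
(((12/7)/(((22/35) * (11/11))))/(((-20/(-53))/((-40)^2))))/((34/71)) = 4515600/187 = 24147.59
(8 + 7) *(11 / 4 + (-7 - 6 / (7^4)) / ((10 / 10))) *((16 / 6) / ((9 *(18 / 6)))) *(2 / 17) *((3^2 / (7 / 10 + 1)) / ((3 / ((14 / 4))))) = -4084100 / 892143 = -4.58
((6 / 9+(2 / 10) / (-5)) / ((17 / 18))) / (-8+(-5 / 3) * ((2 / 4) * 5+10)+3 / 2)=-423 / 17425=-0.02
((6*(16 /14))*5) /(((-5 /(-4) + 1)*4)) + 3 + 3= 9.81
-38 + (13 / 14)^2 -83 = -120.14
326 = 326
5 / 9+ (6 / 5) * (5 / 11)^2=875 / 1089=0.80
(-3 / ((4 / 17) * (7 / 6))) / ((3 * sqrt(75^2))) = -17 / 350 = -0.05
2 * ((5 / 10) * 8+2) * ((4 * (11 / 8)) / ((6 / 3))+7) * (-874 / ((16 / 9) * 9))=-51129 / 8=-6391.12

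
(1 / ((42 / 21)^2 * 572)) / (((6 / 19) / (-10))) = -95 / 6864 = -0.01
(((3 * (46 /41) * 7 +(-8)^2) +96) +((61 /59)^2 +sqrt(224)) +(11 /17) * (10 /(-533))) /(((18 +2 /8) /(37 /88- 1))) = -239305167 /40818206- 102 * sqrt(14) /803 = -6.34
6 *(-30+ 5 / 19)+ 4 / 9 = -30434 / 171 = -177.98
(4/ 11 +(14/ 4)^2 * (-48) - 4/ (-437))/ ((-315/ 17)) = 31.71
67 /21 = 3.19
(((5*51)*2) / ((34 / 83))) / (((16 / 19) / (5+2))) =165585 / 16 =10349.06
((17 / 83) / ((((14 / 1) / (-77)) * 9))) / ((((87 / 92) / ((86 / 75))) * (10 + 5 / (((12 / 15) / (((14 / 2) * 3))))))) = -2959088 / 2753908875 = -0.00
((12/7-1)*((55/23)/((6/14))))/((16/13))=3575/1104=3.24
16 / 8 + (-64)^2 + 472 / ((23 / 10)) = 98974 / 23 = 4303.22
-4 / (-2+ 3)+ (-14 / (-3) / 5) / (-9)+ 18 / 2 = 4.90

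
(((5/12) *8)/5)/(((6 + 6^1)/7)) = 7/18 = 0.39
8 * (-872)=-6976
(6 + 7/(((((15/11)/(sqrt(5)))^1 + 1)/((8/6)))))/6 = 1189/342 - 77* sqrt(5)/114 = 1.97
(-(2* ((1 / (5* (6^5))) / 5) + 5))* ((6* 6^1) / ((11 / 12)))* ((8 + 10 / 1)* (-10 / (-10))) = -972002 / 275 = -3534.55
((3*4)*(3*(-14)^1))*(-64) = 32256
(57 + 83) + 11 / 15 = 2111 / 15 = 140.73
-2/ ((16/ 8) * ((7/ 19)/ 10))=-190/ 7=-27.14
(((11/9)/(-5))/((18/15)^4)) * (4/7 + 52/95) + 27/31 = 1480951/2003778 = 0.74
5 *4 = 20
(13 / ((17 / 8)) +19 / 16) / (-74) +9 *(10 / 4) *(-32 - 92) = -56159107 / 20128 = -2790.10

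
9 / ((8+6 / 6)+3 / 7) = 21 / 22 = 0.95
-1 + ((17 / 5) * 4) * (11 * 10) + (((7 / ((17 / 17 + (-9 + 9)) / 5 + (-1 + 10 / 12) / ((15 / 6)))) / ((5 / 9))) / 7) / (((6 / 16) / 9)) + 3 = 1822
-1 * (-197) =197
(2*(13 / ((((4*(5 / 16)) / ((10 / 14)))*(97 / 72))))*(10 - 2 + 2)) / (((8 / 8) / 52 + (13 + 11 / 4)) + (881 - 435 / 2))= 648960 / 3997273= 0.16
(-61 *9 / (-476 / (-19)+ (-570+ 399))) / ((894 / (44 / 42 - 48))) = -571387 / 2892239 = -0.20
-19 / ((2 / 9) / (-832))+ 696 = 71832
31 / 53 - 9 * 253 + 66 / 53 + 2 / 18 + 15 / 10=-2168975 / 954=-2273.56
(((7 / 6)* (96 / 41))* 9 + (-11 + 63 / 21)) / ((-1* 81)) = -680 / 3321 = -0.20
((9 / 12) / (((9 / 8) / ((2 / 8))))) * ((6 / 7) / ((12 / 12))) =1 / 7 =0.14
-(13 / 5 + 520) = -2613 / 5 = -522.60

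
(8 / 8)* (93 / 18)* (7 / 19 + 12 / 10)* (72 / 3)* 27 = 498852 / 95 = 5251.07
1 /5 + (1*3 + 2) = 26 /5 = 5.20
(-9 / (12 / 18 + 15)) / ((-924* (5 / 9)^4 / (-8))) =-118098 / 2261875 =-0.05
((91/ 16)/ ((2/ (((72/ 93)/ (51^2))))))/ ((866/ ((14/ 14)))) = 91/ 93101928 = 0.00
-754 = -754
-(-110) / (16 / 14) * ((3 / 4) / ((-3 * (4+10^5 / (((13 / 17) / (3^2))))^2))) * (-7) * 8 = 455455 / 468183182405408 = 0.00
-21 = -21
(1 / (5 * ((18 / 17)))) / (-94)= -17 / 8460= -0.00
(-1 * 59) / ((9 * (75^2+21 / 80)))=-4720 / 4050189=-0.00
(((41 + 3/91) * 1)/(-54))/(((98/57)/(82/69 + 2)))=-1.41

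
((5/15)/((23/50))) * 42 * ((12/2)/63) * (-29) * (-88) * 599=305729600/69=4430863.77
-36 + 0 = -36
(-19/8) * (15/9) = -95/24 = -3.96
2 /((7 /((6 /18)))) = 0.10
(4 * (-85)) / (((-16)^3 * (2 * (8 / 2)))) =85 / 8192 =0.01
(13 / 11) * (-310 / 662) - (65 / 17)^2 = -15965560 / 1052249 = -15.17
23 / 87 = 0.26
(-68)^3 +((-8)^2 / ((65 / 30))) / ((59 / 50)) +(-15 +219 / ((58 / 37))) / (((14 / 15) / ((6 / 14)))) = -1370447771501 / 4359628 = -314349.70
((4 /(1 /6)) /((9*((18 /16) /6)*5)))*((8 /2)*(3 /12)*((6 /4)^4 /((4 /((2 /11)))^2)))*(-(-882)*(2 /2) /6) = 2646 /605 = 4.37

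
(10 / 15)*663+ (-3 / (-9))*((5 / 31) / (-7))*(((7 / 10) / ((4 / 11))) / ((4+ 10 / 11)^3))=51781706831 / 117153216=442.00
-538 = -538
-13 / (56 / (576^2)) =-77019.43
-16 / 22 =-0.73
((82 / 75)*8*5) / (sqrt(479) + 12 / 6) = -1312 / 7125 + 656*sqrt(479) / 7125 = 1.83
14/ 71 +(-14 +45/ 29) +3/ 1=-19048/ 2059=-9.25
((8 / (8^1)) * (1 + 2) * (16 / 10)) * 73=350.40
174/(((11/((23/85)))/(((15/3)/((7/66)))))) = 24012/119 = 201.78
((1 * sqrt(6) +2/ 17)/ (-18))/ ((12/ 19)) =-19 * sqrt(6)/ 216 - 19/ 1836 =-0.23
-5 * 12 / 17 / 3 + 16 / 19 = -108 / 323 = -0.33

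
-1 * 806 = -806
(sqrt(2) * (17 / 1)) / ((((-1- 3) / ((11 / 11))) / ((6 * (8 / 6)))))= -34 * sqrt(2)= -48.08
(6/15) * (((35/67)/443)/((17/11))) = 154/504577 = 0.00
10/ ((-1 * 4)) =-5/ 2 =-2.50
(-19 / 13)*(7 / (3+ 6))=-133 / 117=-1.14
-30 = -30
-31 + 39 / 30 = -297 / 10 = -29.70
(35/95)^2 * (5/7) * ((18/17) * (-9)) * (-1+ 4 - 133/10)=58401/6137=9.52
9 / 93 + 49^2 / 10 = 74461 / 310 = 240.20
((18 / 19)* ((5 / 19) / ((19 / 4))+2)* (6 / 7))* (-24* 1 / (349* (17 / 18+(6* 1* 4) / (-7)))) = 34618752 / 749256583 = 0.05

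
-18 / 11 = -1.64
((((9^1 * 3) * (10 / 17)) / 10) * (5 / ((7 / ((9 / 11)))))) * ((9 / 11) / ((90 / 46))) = 5589 / 14399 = 0.39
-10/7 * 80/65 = -160/91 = -1.76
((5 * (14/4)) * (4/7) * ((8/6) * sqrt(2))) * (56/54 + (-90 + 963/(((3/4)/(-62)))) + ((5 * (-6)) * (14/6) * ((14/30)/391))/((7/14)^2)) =-33654574640 * sqrt(2)/31671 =-1502786.65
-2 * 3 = -6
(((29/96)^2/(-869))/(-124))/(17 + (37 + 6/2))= 841/56605519872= 0.00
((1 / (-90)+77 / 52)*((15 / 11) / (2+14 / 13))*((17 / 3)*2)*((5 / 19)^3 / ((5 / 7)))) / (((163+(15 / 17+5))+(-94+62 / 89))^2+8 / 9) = 246532055455 / 7478420641493296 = 0.00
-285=-285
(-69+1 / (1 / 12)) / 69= -19 / 23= -0.83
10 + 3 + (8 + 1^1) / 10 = 139 / 10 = 13.90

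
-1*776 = -776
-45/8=-5.62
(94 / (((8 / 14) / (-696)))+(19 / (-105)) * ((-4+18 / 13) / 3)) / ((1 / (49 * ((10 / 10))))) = -3281908658 / 585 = -5610100.27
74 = 74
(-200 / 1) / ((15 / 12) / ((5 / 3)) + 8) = -160 / 7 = -22.86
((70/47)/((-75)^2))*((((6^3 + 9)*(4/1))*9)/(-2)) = -252/235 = -1.07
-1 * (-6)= 6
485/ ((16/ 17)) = 8245/ 16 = 515.31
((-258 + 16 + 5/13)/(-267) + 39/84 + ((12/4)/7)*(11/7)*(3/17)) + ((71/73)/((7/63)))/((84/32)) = 4.82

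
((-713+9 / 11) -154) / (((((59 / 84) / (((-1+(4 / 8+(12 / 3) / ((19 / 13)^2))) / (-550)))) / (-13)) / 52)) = -134042152608 / 64429475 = -2080.45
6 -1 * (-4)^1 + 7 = 17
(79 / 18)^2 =6241 / 324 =19.26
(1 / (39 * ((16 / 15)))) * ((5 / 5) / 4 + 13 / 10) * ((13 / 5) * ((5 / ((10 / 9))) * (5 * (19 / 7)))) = 5301 / 896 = 5.92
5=5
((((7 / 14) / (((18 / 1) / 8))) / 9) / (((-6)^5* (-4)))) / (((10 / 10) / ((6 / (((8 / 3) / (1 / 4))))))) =1 / 2239488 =0.00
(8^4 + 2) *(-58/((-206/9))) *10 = 103842.52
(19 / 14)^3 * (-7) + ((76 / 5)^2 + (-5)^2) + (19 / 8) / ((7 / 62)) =2543867 / 9800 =259.58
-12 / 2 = -6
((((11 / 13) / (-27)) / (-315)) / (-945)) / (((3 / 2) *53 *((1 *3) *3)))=-22 / 149516496675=-0.00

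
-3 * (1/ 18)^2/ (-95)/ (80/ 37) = 37/ 820800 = 0.00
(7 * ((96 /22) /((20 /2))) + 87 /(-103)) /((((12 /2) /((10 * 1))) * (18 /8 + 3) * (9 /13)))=72332 /71379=1.01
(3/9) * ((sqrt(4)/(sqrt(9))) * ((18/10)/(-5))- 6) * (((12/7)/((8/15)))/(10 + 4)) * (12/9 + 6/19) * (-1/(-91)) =-282/32585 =-0.01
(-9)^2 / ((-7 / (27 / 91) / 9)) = -19683 / 637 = -30.90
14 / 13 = 1.08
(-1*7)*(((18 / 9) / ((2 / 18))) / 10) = -63 / 5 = -12.60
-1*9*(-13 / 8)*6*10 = 1755 / 2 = 877.50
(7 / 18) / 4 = 7 / 72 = 0.10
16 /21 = 0.76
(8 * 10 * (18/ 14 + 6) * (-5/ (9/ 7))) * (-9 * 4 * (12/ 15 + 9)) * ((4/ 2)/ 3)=533120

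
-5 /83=-0.06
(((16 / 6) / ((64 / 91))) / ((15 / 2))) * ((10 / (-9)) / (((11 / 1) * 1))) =-91 / 1782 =-0.05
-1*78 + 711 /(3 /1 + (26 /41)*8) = 3333 /331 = 10.07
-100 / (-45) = 20 / 9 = 2.22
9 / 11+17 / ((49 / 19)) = 3994 / 539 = 7.41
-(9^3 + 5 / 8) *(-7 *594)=12135123 / 4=3033780.75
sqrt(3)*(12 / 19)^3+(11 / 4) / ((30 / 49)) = 1728*sqrt(3) / 6859+539 / 120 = 4.93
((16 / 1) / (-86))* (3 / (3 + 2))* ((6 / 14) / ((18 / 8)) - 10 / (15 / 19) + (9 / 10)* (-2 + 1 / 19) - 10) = 386692 / 142975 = 2.70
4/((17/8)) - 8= -104/17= -6.12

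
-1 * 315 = -315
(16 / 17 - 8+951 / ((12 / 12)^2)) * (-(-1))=16047 / 17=943.94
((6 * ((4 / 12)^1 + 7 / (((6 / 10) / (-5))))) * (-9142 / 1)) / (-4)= -795354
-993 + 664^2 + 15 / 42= 6158647 / 14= 439903.36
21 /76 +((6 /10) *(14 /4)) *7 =14.98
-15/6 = -5/2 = -2.50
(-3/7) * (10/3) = -10/7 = -1.43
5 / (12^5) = 5 / 248832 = 0.00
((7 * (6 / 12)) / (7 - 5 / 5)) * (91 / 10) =637 / 120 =5.31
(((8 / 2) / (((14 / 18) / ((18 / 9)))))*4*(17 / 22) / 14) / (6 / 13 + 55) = 15912 / 388619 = 0.04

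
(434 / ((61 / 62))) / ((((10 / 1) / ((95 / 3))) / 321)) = 448393.15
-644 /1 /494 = -322 /247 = -1.30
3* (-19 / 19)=-3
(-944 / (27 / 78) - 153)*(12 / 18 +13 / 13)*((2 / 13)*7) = -1814470 / 351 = -5169.43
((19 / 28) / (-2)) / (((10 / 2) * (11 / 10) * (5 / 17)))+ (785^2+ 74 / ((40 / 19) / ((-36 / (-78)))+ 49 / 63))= 78767624251 / 127820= 616238.65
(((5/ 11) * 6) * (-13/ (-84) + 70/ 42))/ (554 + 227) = 765/ 120274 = 0.01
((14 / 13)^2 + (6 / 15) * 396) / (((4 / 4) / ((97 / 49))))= 13078316 / 41405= 315.86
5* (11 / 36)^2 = 605 / 1296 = 0.47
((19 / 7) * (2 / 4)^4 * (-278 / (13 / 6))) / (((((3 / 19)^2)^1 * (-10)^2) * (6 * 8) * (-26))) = 953401 / 136281600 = 0.01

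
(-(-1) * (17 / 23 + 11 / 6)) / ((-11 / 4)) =-710 / 759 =-0.94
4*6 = 24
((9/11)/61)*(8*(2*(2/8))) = 36/671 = 0.05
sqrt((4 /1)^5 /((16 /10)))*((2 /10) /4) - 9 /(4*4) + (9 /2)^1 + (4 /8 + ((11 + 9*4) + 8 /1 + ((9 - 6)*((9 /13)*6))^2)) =2*sqrt(10) /5 + 580623 /2704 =215.99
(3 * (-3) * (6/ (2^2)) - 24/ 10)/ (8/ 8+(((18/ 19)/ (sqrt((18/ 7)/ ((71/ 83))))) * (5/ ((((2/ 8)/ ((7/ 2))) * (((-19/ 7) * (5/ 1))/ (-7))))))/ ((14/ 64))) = 1719846237/ 879685845730 - 270004896 * sqrt(82502)/ 439842922865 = -0.17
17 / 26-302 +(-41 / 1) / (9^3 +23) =-2946493 / 9776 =-301.40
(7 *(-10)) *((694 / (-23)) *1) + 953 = 70499 / 23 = 3065.17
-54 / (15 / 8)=-144 / 5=-28.80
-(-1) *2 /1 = 2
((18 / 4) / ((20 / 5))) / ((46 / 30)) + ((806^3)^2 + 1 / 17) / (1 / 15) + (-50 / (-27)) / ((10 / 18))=38591308919778422193005 / 9384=4112458324784571844.95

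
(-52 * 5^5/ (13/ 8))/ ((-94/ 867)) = 43350000/ 47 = 922340.43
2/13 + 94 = 1224/13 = 94.15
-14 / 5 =-2.80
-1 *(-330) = 330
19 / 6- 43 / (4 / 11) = -1381 / 12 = -115.08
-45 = -45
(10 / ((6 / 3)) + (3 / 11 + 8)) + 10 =256 / 11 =23.27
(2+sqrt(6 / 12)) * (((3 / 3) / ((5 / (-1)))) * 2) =-4 / 5 - sqrt(2) / 5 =-1.08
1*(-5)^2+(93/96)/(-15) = 11969/480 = 24.94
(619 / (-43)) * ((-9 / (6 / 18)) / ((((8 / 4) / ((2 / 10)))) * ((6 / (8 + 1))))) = 50139 / 860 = 58.30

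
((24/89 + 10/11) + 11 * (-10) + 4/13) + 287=2271597/12727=178.49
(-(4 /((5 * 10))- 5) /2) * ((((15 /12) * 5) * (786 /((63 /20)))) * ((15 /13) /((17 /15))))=6042375 /1547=3905.87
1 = 1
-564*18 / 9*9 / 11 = -10152 / 11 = -922.91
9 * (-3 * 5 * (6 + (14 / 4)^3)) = -52785 / 8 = -6598.12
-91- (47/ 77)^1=-7054/ 77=-91.61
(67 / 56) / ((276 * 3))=67 / 46368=0.00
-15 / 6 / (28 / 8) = -0.71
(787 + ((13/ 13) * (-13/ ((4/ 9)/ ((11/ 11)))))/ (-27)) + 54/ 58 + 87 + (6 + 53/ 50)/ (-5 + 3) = 3795307/ 4350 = 872.48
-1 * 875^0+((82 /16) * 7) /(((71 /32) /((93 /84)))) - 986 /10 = -29003 /355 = -81.70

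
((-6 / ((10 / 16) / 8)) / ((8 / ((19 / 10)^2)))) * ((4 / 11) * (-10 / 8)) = 4332 / 275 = 15.75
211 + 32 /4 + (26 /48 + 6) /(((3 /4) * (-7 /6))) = 4442 /21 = 211.52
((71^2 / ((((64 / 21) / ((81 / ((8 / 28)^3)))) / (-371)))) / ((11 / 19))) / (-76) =48435791.75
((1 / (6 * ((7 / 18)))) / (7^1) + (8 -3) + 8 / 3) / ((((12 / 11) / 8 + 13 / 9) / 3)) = 14.67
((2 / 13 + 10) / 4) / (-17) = -33 / 221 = -0.15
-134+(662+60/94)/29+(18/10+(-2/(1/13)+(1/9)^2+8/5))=-73825414/552015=-133.74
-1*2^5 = -32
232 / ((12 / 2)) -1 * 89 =-151 / 3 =-50.33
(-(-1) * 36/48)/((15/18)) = 9/10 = 0.90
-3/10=-0.30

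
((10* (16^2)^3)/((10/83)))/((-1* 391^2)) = -1392508928/152881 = -9108.45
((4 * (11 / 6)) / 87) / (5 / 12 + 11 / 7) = 616 / 14529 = 0.04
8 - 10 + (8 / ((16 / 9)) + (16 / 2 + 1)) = 11.50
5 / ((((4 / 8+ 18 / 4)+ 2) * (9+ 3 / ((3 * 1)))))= 1 / 14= 0.07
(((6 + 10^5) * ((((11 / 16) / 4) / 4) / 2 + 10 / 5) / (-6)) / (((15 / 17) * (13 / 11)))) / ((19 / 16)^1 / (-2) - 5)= 215062903 / 37232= 5776.29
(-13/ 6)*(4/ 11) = -26/ 33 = -0.79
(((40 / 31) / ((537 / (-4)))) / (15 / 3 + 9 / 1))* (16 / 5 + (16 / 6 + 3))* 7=-2128 / 49941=-0.04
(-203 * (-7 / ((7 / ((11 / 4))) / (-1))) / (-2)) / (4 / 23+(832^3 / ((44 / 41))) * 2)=564949 / 2172409348448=0.00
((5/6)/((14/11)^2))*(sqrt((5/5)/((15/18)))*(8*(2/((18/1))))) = 121*sqrt(30)/1323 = 0.50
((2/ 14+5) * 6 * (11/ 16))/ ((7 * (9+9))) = 33/ 196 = 0.17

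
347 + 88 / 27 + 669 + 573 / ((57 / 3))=538351 / 513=1049.42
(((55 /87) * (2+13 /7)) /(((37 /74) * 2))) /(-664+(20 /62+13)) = -15345 /4094713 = -0.00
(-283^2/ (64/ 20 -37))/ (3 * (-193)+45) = -400445/ 90246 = -4.44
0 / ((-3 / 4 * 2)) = 0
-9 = -9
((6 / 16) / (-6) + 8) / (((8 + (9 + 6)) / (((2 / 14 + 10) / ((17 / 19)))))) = 171323 / 43792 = 3.91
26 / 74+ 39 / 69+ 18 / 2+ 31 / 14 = 144527 / 11914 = 12.13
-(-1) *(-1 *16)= -16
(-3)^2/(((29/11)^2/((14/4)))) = 7623/1682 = 4.53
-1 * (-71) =71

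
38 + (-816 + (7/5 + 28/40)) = -7759/10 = -775.90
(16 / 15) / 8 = 2 / 15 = 0.13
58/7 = 8.29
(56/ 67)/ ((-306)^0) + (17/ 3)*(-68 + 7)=-69311/ 201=-344.83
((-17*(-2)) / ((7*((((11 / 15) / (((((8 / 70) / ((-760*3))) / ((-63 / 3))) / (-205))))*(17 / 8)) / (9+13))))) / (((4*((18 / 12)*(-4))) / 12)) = 0.00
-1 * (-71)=71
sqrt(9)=3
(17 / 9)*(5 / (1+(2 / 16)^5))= 2785280 / 294921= 9.44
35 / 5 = 7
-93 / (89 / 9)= -837 / 89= -9.40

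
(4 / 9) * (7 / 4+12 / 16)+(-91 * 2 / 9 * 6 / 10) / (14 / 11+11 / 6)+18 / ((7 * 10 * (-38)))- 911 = -2242333031 / 2453850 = -913.80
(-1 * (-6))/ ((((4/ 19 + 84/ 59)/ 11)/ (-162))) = -2996433/ 458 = -6542.43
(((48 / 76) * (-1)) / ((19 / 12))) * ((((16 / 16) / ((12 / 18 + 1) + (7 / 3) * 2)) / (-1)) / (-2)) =-216 / 6859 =-0.03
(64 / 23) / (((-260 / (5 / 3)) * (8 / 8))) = -16 / 897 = -0.02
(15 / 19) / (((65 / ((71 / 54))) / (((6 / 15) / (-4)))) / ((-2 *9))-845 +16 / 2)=-0.00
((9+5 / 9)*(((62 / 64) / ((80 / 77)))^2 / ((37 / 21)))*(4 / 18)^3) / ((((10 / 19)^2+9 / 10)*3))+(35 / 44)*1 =53784405191657 / 66391592509440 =0.81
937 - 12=925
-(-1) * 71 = 71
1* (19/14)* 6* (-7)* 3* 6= -1026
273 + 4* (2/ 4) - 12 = 263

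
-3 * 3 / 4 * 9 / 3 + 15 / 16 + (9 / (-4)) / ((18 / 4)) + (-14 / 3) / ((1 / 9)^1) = -773 / 16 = -48.31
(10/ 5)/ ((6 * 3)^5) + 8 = 7558273/ 944784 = 8.00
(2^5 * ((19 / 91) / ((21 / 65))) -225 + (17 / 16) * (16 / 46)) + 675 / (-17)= -28009237 / 114954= -243.66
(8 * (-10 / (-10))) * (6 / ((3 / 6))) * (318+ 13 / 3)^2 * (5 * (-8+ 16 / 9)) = -310311016.30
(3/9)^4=1/81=0.01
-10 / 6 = -5 / 3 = -1.67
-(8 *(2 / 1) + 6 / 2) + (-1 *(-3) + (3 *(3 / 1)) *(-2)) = -34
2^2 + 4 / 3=16 / 3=5.33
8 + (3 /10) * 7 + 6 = 161 /10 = 16.10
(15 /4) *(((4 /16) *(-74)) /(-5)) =111 /8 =13.88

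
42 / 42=1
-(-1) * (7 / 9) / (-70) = -1 / 90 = -0.01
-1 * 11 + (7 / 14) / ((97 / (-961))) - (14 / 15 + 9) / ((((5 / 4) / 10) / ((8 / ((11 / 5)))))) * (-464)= 858290441 / 6402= 134065.99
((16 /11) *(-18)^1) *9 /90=-144 /55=-2.62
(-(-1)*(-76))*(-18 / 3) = 456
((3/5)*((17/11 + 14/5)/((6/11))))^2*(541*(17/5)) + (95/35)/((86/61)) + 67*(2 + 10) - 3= 161148899187/3762500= 42830.27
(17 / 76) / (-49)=-17 / 3724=-0.00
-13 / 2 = -6.50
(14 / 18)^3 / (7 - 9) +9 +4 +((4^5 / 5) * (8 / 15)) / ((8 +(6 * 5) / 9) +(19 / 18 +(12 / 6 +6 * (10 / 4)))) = 317794091 / 19282050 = 16.48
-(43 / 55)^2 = -1849 / 3025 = -0.61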